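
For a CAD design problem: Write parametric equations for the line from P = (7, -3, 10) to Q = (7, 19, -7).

Direction vector d = Q - P = (7 - 7, 19 + 3, -7 - 10) = (0, 22, -17)
Parametric form r = P + t·d:
x = 7, y = -3 + 22t, z = 10 - 17t

x = 7, y = -3 + 22t, z = 10 - 17t


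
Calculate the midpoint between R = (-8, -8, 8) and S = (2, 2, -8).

M = ((x₁+x₂)/2, (y₁+y₂)/2, (z₁+z₂)/2)
  = ((-8 + 2)/2, (-8 + 2)/2, (8 - 8)/2)
  = (-6/2, -6/2, 0/2)
  = (-3, -3, 0)

(-3, -3, 0)


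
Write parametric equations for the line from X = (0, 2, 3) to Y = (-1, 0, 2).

Direction vector d = Y - X = (-1 + 0, 0 - 2, 2 - 3) = (-1, -2, -1)
Parametric form r = X + t·d:
x = 0 - t, y = 2 - 2t, z = 3 - t

x = 0 - t, y = 2 - 2t, z = 3 - t


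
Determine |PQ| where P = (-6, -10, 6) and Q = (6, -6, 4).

d = √[(x₂-x₁)² + (y₂-y₁)² + (z₂-z₁)²]
  = √[12² + 4² + (-2)²]
  = √[144 + 16 + 4]
  = √164
  ≈ 12.81

12.81


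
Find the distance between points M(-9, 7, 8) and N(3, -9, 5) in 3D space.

d = √[(x₂-x₁)² + (y₂-y₁)² + (z₂-z₁)²]
  = √[12² + (-16)² + (-3)²]
  = √[144 + 256 + 9]
  = √409
  ≈ 20.22

20.22


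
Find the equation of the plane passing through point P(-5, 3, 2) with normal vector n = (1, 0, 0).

The plane through P with normal n = (a, b, c) satisfies n·(r - P) = 0,
i.e. ax + by + cz = a·x₀ + b·y₀ + c·z₀.
d = 1·(-5) + 0·3 + 0·2
  = -5 + 0 + 0
  = -5
Equation: x = -5

x = -5


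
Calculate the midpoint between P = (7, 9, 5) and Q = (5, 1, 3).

M = ((x₁+x₂)/2, (y₁+y₂)/2, (z₁+z₂)/2)
  = ((7 + 5)/2, (9 + 1)/2, (5 + 3)/2)
  = (12/2, 10/2, 8/2)
  = (6, 5, 4)

(6, 5, 4)


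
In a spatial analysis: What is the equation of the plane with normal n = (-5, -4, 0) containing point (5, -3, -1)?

The plane through P with normal n = (a, b, c) satisfies n·(r - P) = 0,
i.e. ax + by + cz = a·x₀ + b·y₀ + c·z₀.
d = (-5)·5 + (-4)·(-3) + 0·(-1)
  = -25 + 12 + 0
  = -13
Equation: -5x - 4y = -13

-5x - 4y = -13


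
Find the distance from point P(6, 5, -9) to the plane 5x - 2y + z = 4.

distance = |a·x₀ + b·y₀ + c·z₀ - d| / √(a² + b² + c²)
  = |5·6 + (-2)·5 + 1·(-9) - 4| / √(5² + (-2)² + 1²)
  = |30 - 10 - 9 - 4| / √(25 + 4 + 1)
  = |7| / √30
  = 7 / 5.477
  ≈ 1.278

1.278


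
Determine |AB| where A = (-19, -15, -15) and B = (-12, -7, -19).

d = √[(x₂-x₁)² + (y₂-y₁)² + (z₂-z₁)²]
  = √[7² + 8² + (-4)²]
  = √[49 + 64 + 16]
  = √129
  ≈ 11.36

11.36


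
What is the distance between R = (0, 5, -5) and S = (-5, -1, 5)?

d = √[(x₂-x₁)² + (y₂-y₁)² + (z₂-z₁)²]
  = √[(-5)² + (-6)² + 10²]
  = √[25 + 36 + 100]
  = √161
  ≈ 12.69

12.69


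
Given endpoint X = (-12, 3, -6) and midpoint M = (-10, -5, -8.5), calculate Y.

Y = 2M - X
  = (2·(-10) - (-12), 2·(-5) - 3, 2·(-8.5) - (-6))
  = (-20 + 12, -10 - 3, -17 + 6)
  = (-8, -13, -11)

(-8, -13, -11)


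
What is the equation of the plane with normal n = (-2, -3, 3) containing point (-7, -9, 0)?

The plane through P with normal n = (a, b, c) satisfies n·(r - P) = 0,
i.e. ax + by + cz = a·x₀ + b·y₀ + c·z₀.
d = (-2)·(-7) + (-3)·(-9) + 3·0
  = 14 + 27 + 0
  = 41
Equation: -2x - 3y + 3z = 41

-2x - 3y + 3z = 41


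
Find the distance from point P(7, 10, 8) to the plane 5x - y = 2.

distance = |a·x₀ + b·y₀ + c·z₀ - d| / √(a² + b² + c²)
  = |5·7 + (-1)·10 + 0·8 - 2| / √(5² + (-1)² + 0²)
  = |35 - 10 + 0 - 2| / √(25 + 1 + 0)
  = |23| / √26
  = 23 / 5.099
  ≈ 4.511

4.511


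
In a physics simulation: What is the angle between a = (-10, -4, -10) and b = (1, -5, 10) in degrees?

a·b = (-10)·1 + (-4)·(-5) + (-10)·10 = -10 + 20 - 100 = -90
|a| = √((-10)² + (-4)² + (-10)²) = √216 ≈ 14.7
|b| = √(1² + (-5)² + 10²) = √126 ≈ 11.22
cos θ = (a·b)/(|a||b|) = -90/(14.7·11.22) ≈ -0.5455
θ = arccos(-0.5455) ≈ 123.1°

123.1°


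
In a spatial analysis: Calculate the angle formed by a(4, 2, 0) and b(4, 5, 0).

a·b = 4·4 + 2·5 + 0·0 = 16 + 10 + 0 = 26
|a| = √(4² + 2² + 0²) = √20 ≈ 4.472
|b| = √(4² + 5² + 0²) = √41 ≈ 6.403
cos θ = (a·b)/(|a||b|) = 26/(4.472·6.403) ≈ 0.908
θ = arccos(0.908) ≈ 24.78°

24.78°


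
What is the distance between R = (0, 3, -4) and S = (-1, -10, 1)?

d = √[(x₂-x₁)² + (y₂-y₁)² + (z₂-z₁)²]
  = √[(-1)² + (-13)² + 5²]
  = √[1 + 169 + 25]
  = √195
  ≈ 13.96

13.96


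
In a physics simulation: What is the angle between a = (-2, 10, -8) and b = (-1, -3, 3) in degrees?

a·b = (-2)·(-1) + 10·(-3) + (-8)·3 = 2 - 30 - 24 = -52
|a| = √((-2)² + 10² + (-8)²) = √168 ≈ 12.96
|b| = √((-1)² + (-3)² + 3²) = √19 ≈ 4.359
cos θ = (a·b)/(|a||b|) = -52/(12.96·4.359) ≈ -0.9204
θ = arccos(-0.9204) ≈ 157°

157°


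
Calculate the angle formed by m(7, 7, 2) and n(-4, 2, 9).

m·n = 7·(-4) + 7·2 + 2·9 = -28 + 14 + 18 = 4
|m| = √(7² + 7² + 2²) = √102 ≈ 10.1
|n| = √((-4)² + 2² + 9²) = √101 ≈ 10.05
cos θ = (m·n)/(|m||n|) = 4/(10.1·10.05) ≈ 0.03941
θ = arccos(0.03941) ≈ 87.74°

87.74°


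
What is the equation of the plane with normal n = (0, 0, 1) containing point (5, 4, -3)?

The plane through P with normal n = (a, b, c) satisfies n·(r - P) = 0,
i.e. ax + by + cz = a·x₀ + b·y₀ + c·z₀.
d = 0·5 + 0·4 + 1·(-3)
  = 0 + 0 - 3
  = -3
Equation: z = -3

z = -3


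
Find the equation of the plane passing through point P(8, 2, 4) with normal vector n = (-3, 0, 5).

The plane through P with normal n = (a, b, c) satisfies n·(r - P) = 0,
i.e. ax + by + cz = a·x₀ + b·y₀ + c·z₀.
d = (-3)·8 + 0·2 + 5·4
  = -24 + 0 + 20
  = -4
Equation: -3x + 5z = -4

-3x + 5z = -4


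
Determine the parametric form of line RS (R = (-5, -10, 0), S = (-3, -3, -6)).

Direction vector d = S - R = (-3 + 5, -3 + 10, -6 + 0) = (2, 7, -6)
Parametric form r = R + t·d:
x = -5 + 2t, y = -10 + 7t, z = 0 - 6t

x = -5 + 2t, y = -10 + 7t, z = 0 - 6t


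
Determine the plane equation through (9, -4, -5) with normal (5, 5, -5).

The plane through P with normal n = (a, b, c) satisfies n·(r - P) = 0,
i.e. ax + by + cz = a·x₀ + b·y₀ + c·z₀.
d = 5·9 + 5·(-4) + (-5)·(-5)
  = 45 - 20 + 25
  = 50
Equation: 5x + 5y - 5z = 50

5x + 5y - 5z = 50


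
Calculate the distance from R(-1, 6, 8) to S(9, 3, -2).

d = √[(x₂-x₁)² + (y₂-y₁)² + (z₂-z₁)²]
  = √[10² + (-3)² + (-10)²]
  = √[100 + 9 + 100]
  = √209
  ≈ 14.46

14.46


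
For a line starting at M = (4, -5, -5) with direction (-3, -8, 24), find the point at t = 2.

P(t) = M + t·d
  = (4 + (-3)·2, -5 + (-8)·2, -5 + 24·2)
  = (4 - 6, -5 - 16, -5 + 48)
  = (-2, -21, 43)

(-2, -21, 43)


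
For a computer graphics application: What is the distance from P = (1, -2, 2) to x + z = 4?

distance = |a·x₀ + b·y₀ + c·z₀ - d| / √(a² + b² + c²)
  = |1·1 + 0·(-2) + 1·2 - 4| / √(1² + 0² + 1²)
  = |1 + 0 + 2 - 4| / √(1 + 0 + 1)
  = |-1| / √2
  = 1 / 1.414
  ≈ 0.7071

0.7071


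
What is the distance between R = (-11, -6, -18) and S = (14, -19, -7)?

d = √[(x₂-x₁)² + (y₂-y₁)² + (z₂-z₁)²]
  = √[25² + (-13)² + 11²]
  = √[625 + 169 + 121]
  = √915
  ≈ 30.25

30.25


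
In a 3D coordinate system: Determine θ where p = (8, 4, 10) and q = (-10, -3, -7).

p·q = 8·(-10) + 4·(-3) + 10·(-7) = -80 - 12 - 70 = -162
|p| = √(8² + 4² + 10²) = √180 ≈ 13.42
|q| = √((-10)² + (-3)² + (-7)²) = √158 ≈ 12.57
cos θ = (p·q)/(|p||q|) = -162/(13.42·12.57) ≈ -0.9606
θ = arccos(-0.9606) ≈ 163.9°

163.9°


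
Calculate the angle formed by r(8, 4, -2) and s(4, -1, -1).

r·s = 8·4 + 4·(-1) + (-2)·(-1) = 32 - 4 + 2 = 30
|r| = √(8² + 4² + (-2)²) = √84 ≈ 9.165
|s| = √(4² + (-1)² + (-1)²) = √18 ≈ 4.243
cos θ = (r·s)/(|r||s|) = 30/(9.165·4.243) ≈ 0.7715
θ = arccos(0.7715) ≈ 39.51°

39.51°


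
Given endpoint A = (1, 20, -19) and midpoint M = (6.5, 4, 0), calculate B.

B = 2M - A
  = (2·6.5 - 1, 2·4 - 20, 2·0 - (-19))
  = (13 - 1, 8 - 20, 0 + 19)
  = (12, -12, 19)

(12, -12, 19)


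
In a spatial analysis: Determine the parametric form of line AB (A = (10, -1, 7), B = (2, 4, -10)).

Direction vector d = B - A = (2 - 10, 4 + 1, -10 - 7) = (-8, 5, -17)
Parametric form r = A + t·d:
x = 10 - 8t, y = -1 + 5t, z = 7 - 17t

x = 10 - 8t, y = -1 + 5t, z = 7 - 17t


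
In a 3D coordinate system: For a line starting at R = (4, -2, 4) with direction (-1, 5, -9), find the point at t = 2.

P(t) = R + t·d
  = (4 + (-1)·2, -2 + 5·2, 4 + (-9)·2)
  = (4 - 2, -2 + 10, 4 - 18)
  = (2, 8, -14)

(2, 8, -14)


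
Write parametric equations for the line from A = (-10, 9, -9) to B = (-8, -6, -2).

Direction vector d = B - A = (-8 + 10, -6 - 9, -2 + 9) = (2, -15, 7)
Parametric form r = A + t·d:
x = -10 + 2t, y = 9 - 15t, z = -9 + 7t

x = -10 + 2t, y = 9 - 15t, z = -9 + 7t


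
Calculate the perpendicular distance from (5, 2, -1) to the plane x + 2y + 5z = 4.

distance = |a·x₀ + b·y₀ + c·z₀ - d| / √(a² + b² + c²)
  = |1·5 + 2·2 + 5·(-1) - 4| / √(1² + 2² + 5²)
  = |5 + 4 - 5 - 4| / √(1 + 4 + 25)
  = |0| / √30
  = 0 / 5.477
  ≈ 0

0


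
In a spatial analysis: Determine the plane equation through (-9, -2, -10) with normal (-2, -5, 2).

The plane through P with normal n = (a, b, c) satisfies n·(r - P) = 0,
i.e. ax + by + cz = a·x₀ + b·y₀ + c·z₀.
d = (-2)·(-9) + (-5)·(-2) + 2·(-10)
  = 18 + 10 - 20
  = 8
Equation: -2x - 5y + 2z = 8

-2x - 5y + 2z = 8


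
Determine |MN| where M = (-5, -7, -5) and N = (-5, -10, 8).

d = √[(x₂-x₁)² + (y₂-y₁)² + (z₂-z₁)²]
  = √[0² + (-3)² + 13²]
  = √[0 + 9 + 169]
  = √178
  ≈ 13.34

13.34


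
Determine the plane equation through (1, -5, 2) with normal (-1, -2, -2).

The plane through P with normal n = (a, b, c) satisfies n·(r - P) = 0,
i.e. ax + by + cz = a·x₀ + b·y₀ + c·z₀.
d = (-1)·1 + (-2)·(-5) + (-2)·2
  = -1 + 10 - 4
  = 5
Equation: -x - 2y - 2z = 5

-x - 2y - 2z = 5


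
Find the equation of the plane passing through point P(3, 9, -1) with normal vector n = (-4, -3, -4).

The plane through P with normal n = (a, b, c) satisfies n·(r - P) = 0,
i.e. ax + by + cz = a·x₀ + b·y₀ + c·z₀.
d = (-4)·3 + (-3)·9 + (-4)·(-1)
  = -12 - 27 + 4
  = -35
Equation: -4x - 3y - 4z = -35

-4x - 3y - 4z = -35


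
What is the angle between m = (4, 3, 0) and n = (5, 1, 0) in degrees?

m·n = 4·5 + 3·1 + 0·0 = 20 + 3 + 0 = 23
|m| = √(4² + 3² + 0²) = √25 ≈ 5
|n| = √(5² + 1² + 0²) = √26 ≈ 5.099
cos θ = (m·n)/(|m||n|) = 23/(5·5.099) ≈ 0.9021
θ = arccos(0.9021) ≈ 25.56°

25.56°


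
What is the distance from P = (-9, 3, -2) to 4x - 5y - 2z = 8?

distance = |a·x₀ + b·y₀ + c·z₀ - d| / √(a² + b² + c²)
  = |4·(-9) + (-5)·3 + (-2)·(-2) - 8| / √(4² + (-5)² + (-2)²)
  = |-36 - 15 + 4 - 8| / √(16 + 25 + 4)
  = |-55| / √45
  = 55 / 6.708
  ≈ 8.199

8.199


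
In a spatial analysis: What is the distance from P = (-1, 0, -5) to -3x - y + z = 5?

distance = |a·x₀ + b·y₀ + c·z₀ - d| / √(a² + b² + c²)
  = |(-3)·(-1) + (-1)·0 + 1·(-5) - 5| / √((-3)² + (-1)² + 1²)
  = |3 + 0 - 5 - 5| / √(9 + 1 + 1)
  = |-7| / √11
  = 7 / 3.317
  ≈ 2.111

2.111


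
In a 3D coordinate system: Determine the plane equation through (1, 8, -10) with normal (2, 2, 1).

The plane through P with normal n = (a, b, c) satisfies n·(r - P) = 0,
i.e. ax + by + cz = a·x₀ + b·y₀ + c·z₀.
d = 2·1 + 2·8 + 1·(-10)
  = 2 + 16 - 10
  = 8
Equation: 2x + 2y + z = 8

2x + 2y + z = 8


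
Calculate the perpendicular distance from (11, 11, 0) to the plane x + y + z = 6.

distance = |a·x₀ + b·y₀ + c·z₀ - d| / √(a² + b² + c²)
  = |1·11 + 1·11 + 1·0 - 6| / √(1² + 1² + 1²)
  = |11 + 11 + 0 - 6| / √(1 + 1 + 1)
  = |16| / √3
  = 16 / 1.732
  ≈ 9.238

9.238


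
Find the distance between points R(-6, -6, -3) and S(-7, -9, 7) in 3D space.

d = √[(x₂-x₁)² + (y₂-y₁)² + (z₂-z₁)²]
  = √[(-1)² + (-3)² + 10²]
  = √[1 + 9 + 100]
  = √110
  ≈ 10.49

10.49


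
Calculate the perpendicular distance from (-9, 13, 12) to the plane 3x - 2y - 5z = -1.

distance = |a·x₀ + b·y₀ + c·z₀ - d| / √(a² + b² + c²)
  = |3·(-9) + (-2)·13 + (-5)·12 - (-1)| / √(3² + (-2)² + (-5)²)
  = |-27 - 26 - 60 + 1| / √(9 + 4 + 25)
  = |-112| / √38
  = 112 / 6.164
  ≈ 18.17

18.17


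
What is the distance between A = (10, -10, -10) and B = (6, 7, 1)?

d = √[(x₂-x₁)² + (y₂-y₁)² + (z₂-z₁)²]
  = √[(-4)² + 17² + 11²]
  = √[16 + 289 + 121]
  = √426
  ≈ 20.64

20.64


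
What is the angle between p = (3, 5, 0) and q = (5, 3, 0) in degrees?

p·q = 3·5 + 5·3 + 0·0 = 15 + 15 + 0 = 30
|p| = √(3² + 5² + 0²) = √34 ≈ 5.831
|q| = √(5² + 3² + 0²) = √34 ≈ 5.831
cos θ = (p·q)/(|p||q|) = 30/(5.831·5.831) ≈ 0.8824
θ = arccos(0.8824) ≈ 28.07°

28.07°


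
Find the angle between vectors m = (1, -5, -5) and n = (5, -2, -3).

m·n = 1·5 + (-5)·(-2) + (-5)·(-3) = 5 + 10 + 15 = 30
|m| = √(1² + (-5)² + (-5)²) = √51 ≈ 7.141
|n| = √(5² + (-2)² + (-3)²) = √38 ≈ 6.164
cos θ = (m·n)/(|m||n|) = 30/(7.141·6.164) ≈ 0.6815
θ = arccos(0.6815) ≈ 47.04°

47.04°


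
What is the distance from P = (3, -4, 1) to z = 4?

distance = |a·x₀ + b·y₀ + c·z₀ - d| / √(a² + b² + c²)
  = |0·3 + 0·(-4) + 1·1 - 4| / √(0² + 0² + 1²)
  = |0 + 0 + 1 - 4| / √(0 + 0 + 1)
  = |-3| / √1
  = 3 / 1
  ≈ 3

3


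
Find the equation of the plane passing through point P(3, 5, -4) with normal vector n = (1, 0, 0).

The plane through P with normal n = (a, b, c) satisfies n·(r - P) = 0,
i.e. ax + by + cz = a·x₀ + b·y₀ + c·z₀.
d = 1·3 + 0·5 + 0·(-4)
  = 3 + 0 + 0
  = 3
Equation: x = 3

x = 3


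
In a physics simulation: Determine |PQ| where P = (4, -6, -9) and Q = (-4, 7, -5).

d = √[(x₂-x₁)² + (y₂-y₁)² + (z₂-z₁)²]
  = √[(-8)² + 13² + 4²]
  = √[64 + 169 + 16]
  = √249
  ≈ 15.78

15.78


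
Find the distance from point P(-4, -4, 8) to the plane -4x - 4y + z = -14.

distance = |a·x₀ + b·y₀ + c·z₀ - d| / √(a² + b² + c²)
  = |(-4)·(-4) + (-4)·(-4) + 1·8 - (-14)| / √((-4)² + (-4)² + 1²)
  = |16 + 16 + 8 + 14| / √(16 + 16 + 1)
  = |54| / √33
  = 54 / 5.745
  ≈ 9.4

9.4


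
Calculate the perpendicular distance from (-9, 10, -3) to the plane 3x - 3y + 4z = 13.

distance = |a·x₀ + b·y₀ + c·z₀ - d| / √(a² + b² + c²)
  = |3·(-9) + (-3)·10 + 4·(-3) - 13| / √(3² + (-3)² + 4²)
  = |-27 - 30 - 12 - 13| / √(9 + 9 + 16)
  = |-82| / √34
  = 82 / 5.831
  ≈ 14.06

14.06


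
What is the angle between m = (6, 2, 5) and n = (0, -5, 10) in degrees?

m·n = 6·0 + 2·(-5) + 5·10 = 0 - 10 + 50 = 40
|m| = √(6² + 2² + 5²) = √65 ≈ 8.062
|n| = √(0² + (-5)² + 10²) = √125 ≈ 11.18
cos θ = (m·n)/(|m||n|) = 40/(8.062·11.18) ≈ 0.4438
θ = arccos(0.4438) ≈ 63.66°

63.66°


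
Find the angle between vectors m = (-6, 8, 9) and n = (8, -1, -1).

m·n = (-6)·8 + 8·(-1) + 9·(-1) = -48 - 8 - 9 = -65
|m| = √((-6)² + 8² + 9²) = √181 ≈ 13.45
|n| = √(8² + (-1)² + (-1)²) = √66 ≈ 8.124
cos θ = (m·n)/(|m||n|) = -65/(13.45·8.124) ≈ -0.5947
θ = arccos(-0.5947) ≈ 126.5°

126.5°


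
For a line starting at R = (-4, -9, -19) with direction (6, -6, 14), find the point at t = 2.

P(t) = R + t·d
  = (-4 + 6·2, -9 + (-6)·2, -19 + 14·2)
  = (-4 + 12, -9 - 12, -19 + 28)
  = (8, -21, 9)

(8, -21, 9)


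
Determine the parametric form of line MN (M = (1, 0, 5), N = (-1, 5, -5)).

Direction vector d = N - M = (-1 - 1, 5 + 0, -5 - 5) = (-2, 5, -10)
Parametric form r = M + t·d:
x = 1 - 2t, y = 0 + 5t, z = 5 - 10t

x = 1 - 2t, y = 0 + 5t, z = 5 - 10t


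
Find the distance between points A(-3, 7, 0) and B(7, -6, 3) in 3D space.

d = √[(x₂-x₁)² + (y₂-y₁)² + (z₂-z₁)²]
  = √[10² + (-13)² + 3²]
  = √[100 + 169 + 9]
  = √278
  ≈ 16.67

16.67


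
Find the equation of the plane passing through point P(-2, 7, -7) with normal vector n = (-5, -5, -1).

The plane through P with normal n = (a, b, c) satisfies n·(r - P) = 0,
i.e. ax + by + cz = a·x₀ + b·y₀ + c·z₀.
d = (-5)·(-2) + (-5)·7 + (-1)·(-7)
  = 10 - 35 + 7
  = -18
Equation: -5x - 5y - z = -18

-5x - 5y - z = -18


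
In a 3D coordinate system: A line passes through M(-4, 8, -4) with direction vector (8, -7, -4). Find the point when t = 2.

P(t) = M + t·d
  = (-4 + 8·2, 8 + (-7)·2, -4 + (-4)·2)
  = (-4 + 16, 8 - 14, -4 - 8)
  = (12, -6, -12)

(12, -6, -12)


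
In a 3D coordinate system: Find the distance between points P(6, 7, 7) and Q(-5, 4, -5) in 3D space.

d = √[(x₂-x₁)² + (y₂-y₁)² + (z₂-z₁)²]
  = √[(-11)² + (-3)² + (-12)²]
  = √[121 + 9 + 144]
  = √274
  ≈ 16.55

16.55


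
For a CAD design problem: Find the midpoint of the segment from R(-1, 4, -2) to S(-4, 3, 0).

M = ((x₁+x₂)/2, (y₁+y₂)/2, (z₁+z₂)/2)
  = ((-1 - 4)/2, (4 + 3)/2, (-2 + 0)/2)
  = (-5/2, 7/2, -2/2)
  = (-2.5, 3.5, -1)

(-2.5, 3.5, -1)


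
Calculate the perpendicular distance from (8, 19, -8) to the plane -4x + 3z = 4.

distance = |a·x₀ + b·y₀ + c·z₀ - d| / √(a² + b² + c²)
  = |(-4)·8 + 0·19 + 3·(-8) - 4| / √((-4)² + 0² + 3²)
  = |-32 + 0 - 24 - 4| / √(16 + 0 + 9)
  = |-60| / √25
  = 60 / 5
  ≈ 12

12


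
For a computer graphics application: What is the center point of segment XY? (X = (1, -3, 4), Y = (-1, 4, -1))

M = ((x₁+x₂)/2, (y₁+y₂)/2, (z₁+z₂)/2)
  = ((1 - 1)/2, (-3 + 4)/2, (4 - 1)/2)
  = (0/2, 1/2, 3/2)
  = (0, 0.5, 1.5)

(0, 0.5, 1.5)


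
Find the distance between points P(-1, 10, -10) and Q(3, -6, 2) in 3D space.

d = √[(x₂-x₁)² + (y₂-y₁)² + (z₂-z₁)²]
  = √[4² + (-16)² + 12²]
  = √[16 + 256 + 144]
  = √416
  ≈ 20.4

20.4


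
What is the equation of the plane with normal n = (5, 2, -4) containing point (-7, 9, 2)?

The plane through P with normal n = (a, b, c) satisfies n·(r - P) = 0,
i.e. ax + by + cz = a·x₀ + b·y₀ + c·z₀.
d = 5·(-7) + 2·9 + (-4)·2
  = -35 + 18 - 8
  = -25
Equation: 5x + 2y - 4z = -25

5x + 2y - 4z = -25


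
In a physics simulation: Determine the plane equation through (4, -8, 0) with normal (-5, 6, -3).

The plane through P with normal n = (a, b, c) satisfies n·(r - P) = 0,
i.e. ax + by + cz = a·x₀ + b·y₀ + c·z₀.
d = (-5)·4 + 6·(-8) + (-3)·0
  = -20 - 48 + 0
  = -68
Equation: -5x + 6y - 3z = -68

-5x + 6y - 3z = -68


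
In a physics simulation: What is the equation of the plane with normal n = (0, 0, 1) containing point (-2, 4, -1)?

The plane through P with normal n = (a, b, c) satisfies n·(r - P) = 0,
i.e. ax + by + cz = a·x₀ + b·y₀ + c·z₀.
d = 0·(-2) + 0·4 + 1·(-1)
  = 0 + 0 - 1
  = -1
Equation: z = -1

z = -1


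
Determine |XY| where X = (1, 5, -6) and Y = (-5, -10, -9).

d = √[(x₂-x₁)² + (y₂-y₁)² + (z₂-z₁)²]
  = √[(-6)² + (-15)² + (-3)²]
  = √[36 + 225 + 9]
  = √270
  ≈ 16.43

16.43


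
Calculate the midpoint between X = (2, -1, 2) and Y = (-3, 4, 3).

M = ((x₁+x₂)/2, (y₁+y₂)/2, (z₁+z₂)/2)
  = ((2 - 3)/2, (-1 + 4)/2, (2 + 3)/2)
  = (-1/2, 3/2, 5/2)
  = (-0.5, 1.5, 2.5)

(-0.5, 1.5, 2.5)


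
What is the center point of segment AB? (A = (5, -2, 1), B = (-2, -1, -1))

M = ((x₁+x₂)/2, (y₁+y₂)/2, (z₁+z₂)/2)
  = ((5 - 2)/2, (-2 - 1)/2, (1 - 1)/2)
  = (3/2, -3/2, 0/2)
  = (1.5, -1.5, 0)

(1.5, -1.5, 0)


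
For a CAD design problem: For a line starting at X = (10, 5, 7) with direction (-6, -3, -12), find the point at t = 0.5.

P(t) = X + t·d
  = (10 + (-6)·0.5, 5 + (-3)·0.5, 7 + (-12)·0.5)
  = (10 - 3, 5 - 1.5, 7 - 6)
  = (7, 3.5, 1)

(7, 3.5, 1)


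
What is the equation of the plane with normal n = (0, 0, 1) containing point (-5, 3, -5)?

The plane through P with normal n = (a, b, c) satisfies n·(r - P) = 0,
i.e. ax + by + cz = a·x₀ + b·y₀ + c·z₀.
d = 0·(-5) + 0·3 + 1·(-5)
  = 0 + 0 - 5
  = -5
Equation: z = -5

z = -5


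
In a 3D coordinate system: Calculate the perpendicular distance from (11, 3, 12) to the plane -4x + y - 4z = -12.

distance = |a·x₀ + b·y₀ + c·z₀ - d| / √(a² + b² + c²)
  = |(-4)·11 + 1·3 + (-4)·12 - (-12)| / √((-4)² + 1² + (-4)²)
  = |-44 + 3 - 48 + 12| / √(16 + 1 + 16)
  = |-77| / √33
  = 77 / 5.745
  ≈ 13.4

13.4


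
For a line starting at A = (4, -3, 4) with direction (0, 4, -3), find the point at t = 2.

P(t) = A + t·d
  = (4 + 0·2, -3 + 4·2, 4 + (-3)·2)
  = (4 + 0, -3 + 8, 4 - 6)
  = (4, 5, -2)

(4, 5, -2)


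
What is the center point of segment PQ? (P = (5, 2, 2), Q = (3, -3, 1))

M = ((x₁+x₂)/2, (y₁+y₂)/2, (z₁+z₂)/2)
  = ((5 + 3)/2, (2 - 3)/2, (2 + 1)/2)
  = (8/2, -1/2, 3/2)
  = (4, -0.5, 1.5)

(4, -0.5, 1.5)


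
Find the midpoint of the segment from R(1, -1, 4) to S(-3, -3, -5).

M = ((x₁+x₂)/2, (y₁+y₂)/2, (z₁+z₂)/2)
  = ((1 - 3)/2, (-1 - 3)/2, (4 - 5)/2)
  = (-2/2, -4/2, -1/2)
  = (-1, -2, -0.5)

(-1, -2, -0.5)


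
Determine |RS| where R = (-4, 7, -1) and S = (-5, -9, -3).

d = √[(x₂-x₁)² + (y₂-y₁)² + (z₂-z₁)²]
  = √[(-1)² + (-16)² + (-2)²]
  = √[1 + 256 + 4]
  = √261
  ≈ 16.16

16.16


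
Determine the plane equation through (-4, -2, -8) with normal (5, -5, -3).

The plane through P with normal n = (a, b, c) satisfies n·(r - P) = 0,
i.e. ax + by + cz = a·x₀ + b·y₀ + c·z₀.
d = 5·(-4) + (-5)·(-2) + (-3)·(-8)
  = -20 + 10 + 24
  = 14
Equation: 5x - 5y - 3z = 14

5x - 5y - 3z = 14


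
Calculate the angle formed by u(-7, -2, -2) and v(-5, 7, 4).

u·v = (-7)·(-5) + (-2)·7 + (-2)·4 = 35 - 14 - 8 = 13
|u| = √((-7)² + (-2)² + (-2)²) = √57 ≈ 7.55
|v| = √((-5)² + 7² + 4²) = √90 ≈ 9.487
cos θ = (u·v)/(|u||v|) = 13/(7.55·9.487) ≈ 0.1815
θ = arccos(0.1815) ≈ 79.54°

79.54°


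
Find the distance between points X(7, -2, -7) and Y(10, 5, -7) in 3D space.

d = √[(x₂-x₁)² + (y₂-y₁)² + (z₂-z₁)²]
  = √[3² + 7² + 0²]
  = √[9 + 49 + 0]
  = √58
  ≈ 7.616

7.616


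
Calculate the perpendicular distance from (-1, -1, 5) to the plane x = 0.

distance = |a·x₀ + b·y₀ + c·z₀ - d| / √(a² + b² + c²)
  = |1·(-1) + 0·(-1) + 0·5 - 0| / √(1² + 0² + 0²)
  = |-1 + 0 + 0 + 0| / √(1 + 0 + 0)
  = |-1| / √1
  = 1 / 1
  ≈ 1

1


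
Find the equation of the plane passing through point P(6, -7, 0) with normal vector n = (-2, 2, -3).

The plane through P with normal n = (a, b, c) satisfies n·(r - P) = 0,
i.e. ax + by + cz = a·x₀ + b·y₀ + c·z₀.
d = (-2)·6 + 2·(-7) + (-3)·0
  = -12 - 14 + 0
  = -26
Equation: -2x + 2y - 3z = -26

-2x + 2y - 3z = -26


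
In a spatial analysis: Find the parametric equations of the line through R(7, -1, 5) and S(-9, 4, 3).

Direction vector d = S - R = (-9 - 7, 4 + 1, 3 - 5) = (-16, 5, -2)
Parametric form r = R + t·d:
x = 7 - 16t, y = -1 + 5t, z = 5 - 2t

x = 7 - 16t, y = -1 + 5t, z = 5 - 2t


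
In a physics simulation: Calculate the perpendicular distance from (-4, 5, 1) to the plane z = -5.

distance = |a·x₀ + b·y₀ + c·z₀ - d| / √(a² + b² + c²)
  = |0·(-4) + 0·5 + 1·1 - (-5)| / √(0² + 0² + 1²)
  = |0 + 0 + 1 + 5| / √(0 + 0 + 1)
  = |6| / √1
  = 6 / 1
  ≈ 6

6


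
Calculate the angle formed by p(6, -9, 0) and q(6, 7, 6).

p·q = 6·6 + (-9)·7 + 0·6 = 36 - 63 + 0 = -27
|p| = √(6² + (-9)² + 0²) = √117 ≈ 10.82
|q| = √(6² + 7² + 6²) = √121 ≈ 11
cos θ = (p·q)/(|p||q|) = -27/(10.82·11) ≈ -0.2269
θ = arccos(-0.2269) ≈ 103.1°

103.1°


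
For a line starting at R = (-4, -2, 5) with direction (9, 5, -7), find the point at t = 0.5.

P(t) = R + t·d
  = (-4 + 9·0.5, -2 + 5·0.5, 5 + (-7)·0.5)
  = (-4 + 4.5, -2 + 2.5, 5 - 3.5)
  = (0.5, 0.5, 1.5)

(0.5, 0.5, 1.5)


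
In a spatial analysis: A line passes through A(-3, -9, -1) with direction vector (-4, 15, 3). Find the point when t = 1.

P(t) = A + t·d
  = (-3 + (-4)·1, -9 + 15·1, -1 + 3·1)
  = (-3 - 4, -9 + 15, -1 + 3)
  = (-7, 6, 2)

(-7, 6, 2)


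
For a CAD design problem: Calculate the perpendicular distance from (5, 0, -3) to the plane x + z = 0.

distance = |a·x₀ + b·y₀ + c·z₀ - d| / √(a² + b² + c²)
  = |1·5 + 0·0 + 1·(-3) - 0| / √(1² + 0² + 1²)
  = |5 + 0 - 3 + 0| / √(1 + 0 + 1)
  = |2| / √2
  = 2 / 1.414
  ≈ 1.414

1.414


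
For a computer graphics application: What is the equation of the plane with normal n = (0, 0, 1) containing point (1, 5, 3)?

The plane through P with normal n = (a, b, c) satisfies n·(r - P) = 0,
i.e. ax + by + cz = a·x₀ + b·y₀ + c·z₀.
d = 0·1 + 0·5 + 1·3
  = 0 + 0 + 3
  = 3
Equation: z = 3

z = 3


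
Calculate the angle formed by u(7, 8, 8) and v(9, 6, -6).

u·v = 7·9 + 8·6 + 8·(-6) = 63 + 48 - 48 = 63
|u| = √(7² + 8² + 8²) = √177 ≈ 13.3
|v| = √(9² + 6² + (-6)²) = √153 ≈ 12.37
cos θ = (u·v)/(|u||v|) = 63/(13.3·12.37) ≈ 0.3828
θ = arccos(0.3828) ≈ 67.49°

67.49°


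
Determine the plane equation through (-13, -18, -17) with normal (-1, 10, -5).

The plane through P with normal n = (a, b, c) satisfies n·(r - P) = 0,
i.e. ax + by + cz = a·x₀ + b·y₀ + c·z₀.
d = (-1)·(-13) + 10·(-18) + (-5)·(-17)
  = 13 - 180 + 85
  = -82
Equation: -x + 10y - 5z = -82

-x + 10y - 5z = -82


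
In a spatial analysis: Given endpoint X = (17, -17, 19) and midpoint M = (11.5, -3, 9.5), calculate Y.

Y = 2M - X
  = (2·11.5 - 17, 2·(-3) - (-17), 2·9.5 - 19)
  = (23 - 17, -6 + 17, 19 - 19)
  = (6, 11, 0)

(6, 11, 0)


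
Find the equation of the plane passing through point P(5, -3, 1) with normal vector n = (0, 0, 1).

The plane through P with normal n = (a, b, c) satisfies n·(r - P) = 0,
i.e. ax + by + cz = a·x₀ + b·y₀ + c·z₀.
d = 0·5 + 0·(-3) + 1·1
  = 0 + 0 + 1
  = 1
Equation: z = 1

z = 1


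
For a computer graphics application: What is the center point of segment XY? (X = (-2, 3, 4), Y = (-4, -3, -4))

M = ((x₁+x₂)/2, (y₁+y₂)/2, (z₁+z₂)/2)
  = ((-2 - 4)/2, (3 - 3)/2, (4 - 4)/2)
  = (-6/2, 0/2, 0/2)
  = (-3, 0, 0)

(-3, 0, 0)


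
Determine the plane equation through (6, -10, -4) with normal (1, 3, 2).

The plane through P with normal n = (a, b, c) satisfies n·(r - P) = 0,
i.e. ax + by + cz = a·x₀ + b·y₀ + c·z₀.
d = 1·6 + 3·(-10) + 2·(-4)
  = 6 - 30 - 8
  = -32
Equation: x + 3y + 2z = -32

x + 3y + 2z = -32


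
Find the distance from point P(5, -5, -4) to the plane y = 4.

distance = |a·x₀ + b·y₀ + c·z₀ - d| / √(a² + b² + c²)
  = |0·5 + 1·(-5) + 0·(-4) - 4| / √(0² + 1² + 0²)
  = |0 - 5 + 0 - 4| / √(0 + 1 + 0)
  = |-9| / √1
  = 9 / 1
  ≈ 9

9


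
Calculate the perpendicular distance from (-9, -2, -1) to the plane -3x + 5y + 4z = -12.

distance = |a·x₀ + b·y₀ + c·z₀ - d| / √(a² + b² + c²)
  = |(-3)·(-9) + 5·(-2) + 4·(-1) - (-12)| / √((-3)² + 5² + 4²)
  = |27 - 10 - 4 + 12| / √(9 + 25 + 16)
  = |25| / √50
  = 25 / 7.071
  ≈ 3.536

3.536


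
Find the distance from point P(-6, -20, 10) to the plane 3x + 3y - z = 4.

distance = |a·x₀ + b·y₀ + c·z₀ - d| / √(a² + b² + c²)
  = |3·(-6) + 3·(-20) + (-1)·10 - 4| / √(3² + 3² + (-1)²)
  = |-18 - 60 - 10 - 4| / √(9 + 9 + 1)
  = |-92| / √19
  = 92 / 4.359
  ≈ 21.11

21.11


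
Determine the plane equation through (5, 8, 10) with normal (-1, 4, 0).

The plane through P with normal n = (a, b, c) satisfies n·(r - P) = 0,
i.e. ax + by + cz = a·x₀ + b·y₀ + c·z₀.
d = (-1)·5 + 4·8 + 0·10
  = -5 + 32 + 0
  = 27
Equation: -x + 4y = 27

-x + 4y = 27


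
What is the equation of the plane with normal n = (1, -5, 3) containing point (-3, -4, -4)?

The plane through P with normal n = (a, b, c) satisfies n·(r - P) = 0,
i.e. ax + by + cz = a·x₀ + b·y₀ + c·z₀.
d = 1·(-3) + (-5)·(-4) + 3·(-4)
  = -3 + 20 - 12
  = 5
Equation: x - 5y + 3z = 5

x - 5y + 3z = 5


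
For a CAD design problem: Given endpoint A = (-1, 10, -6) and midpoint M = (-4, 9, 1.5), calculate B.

B = 2M - A
  = (2·(-4) - (-1), 2·9 - 10, 2·1.5 - (-6))
  = (-8 + 1, 18 - 10, 3 + 6)
  = (-7, 8, 9)

(-7, 8, 9)


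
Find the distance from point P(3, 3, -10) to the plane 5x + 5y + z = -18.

distance = |a·x₀ + b·y₀ + c·z₀ - d| / √(a² + b² + c²)
  = |5·3 + 5·3 + 1·(-10) - (-18)| / √(5² + 5² + 1²)
  = |15 + 15 - 10 + 18| / √(25 + 25 + 1)
  = |38| / √51
  = 38 / 7.141
  ≈ 5.321

5.321


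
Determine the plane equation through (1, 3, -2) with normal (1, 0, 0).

The plane through P with normal n = (a, b, c) satisfies n·(r - P) = 0,
i.e. ax + by + cz = a·x₀ + b·y₀ + c·z₀.
d = 1·1 + 0·3 + 0·(-2)
  = 1 + 0 + 0
  = 1
Equation: x = 1

x = 1


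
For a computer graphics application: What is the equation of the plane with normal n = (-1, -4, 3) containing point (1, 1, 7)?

The plane through P with normal n = (a, b, c) satisfies n·(r - P) = 0,
i.e. ax + by + cz = a·x₀ + b·y₀ + c·z₀.
d = (-1)·1 + (-4)·1 + 3·7
  = -1 - 4 + 21
  = 16
Equation: -x - 4y + 3z = 16

-x - 4y + 3z = 16


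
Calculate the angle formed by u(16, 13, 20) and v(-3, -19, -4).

u·v = 16·(-3) + 13·(-19) + 20·(-4) = -48 - 247 - 80 = -375
|u| = √(16² + 13² + 20²) = √825 ≈ 28.72
|v| = √((-3)² + (-19)² + (-4)²) = √386 ≈ 19.65
cos θ = (u·v)/(|u||v|) = -375/(28.72·19.65) ≈ -0.6645
θ = arccos(-0.6645) ≈ 131.6°

131.6°


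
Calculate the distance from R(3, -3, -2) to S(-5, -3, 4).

d = √[(x₂-x₁)² + (y₂-y₁)² + (z₂-z₁)²]
  = √[(-8)² + 0² + 6²]
  = √[64 + 0 + 36]
  = √100
  ≈ 10

10


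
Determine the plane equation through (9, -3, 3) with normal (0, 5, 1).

The plane through P with normal n = (a, b, c) satisfies n·(r - P) = 0,
i.e. ax + by + cz = a·x₀ + b·y₀ + c·z₀.
d = 0·9 + 5·(-3) + 1·3
  = 0 - 15 + 3
  = -12
Equation: 5y + z = -12

5y + z = -12


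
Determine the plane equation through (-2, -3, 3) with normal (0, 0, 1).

The plane through P with normal n = (a, b, c) satisfies n·(r - P) = 0,
i.e. ax + by + cz = a·x₀ + b·y₀ + c·z₀.
d = 0·(-2) + 0·(-3) + 1·3
  = 0 + 0 + 3
  = 3
Equation: z = 3

z = 3


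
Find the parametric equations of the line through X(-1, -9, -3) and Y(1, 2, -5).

Direction vector d = Y - X = (1 + 1, 2 + 9, -5 + 3) = (2, 11, -2)
Parametric form r = X + t·d:
x = -1 + 2t, y = -9 + 11t, z = -3 - 2t

x = -1 + 2t, y = -9 + 11t, z = -3 - 2t


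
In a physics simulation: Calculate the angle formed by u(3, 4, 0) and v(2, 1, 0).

u·v = 3·2 + 4·1 + 0·0 = 6 + 4 + 0 = 10
|u| = √(3² + 4² + 0²) = √25 ≈ 5
|v| = √(2² + 1² + 0²) = √5 ≈ 2.236
cos θ = (u·v)/(|u||v|) = 10/(5·2.236) ≈ 0.8944
θ = arccos(0.8944) ≈ 26.57°

26.57°


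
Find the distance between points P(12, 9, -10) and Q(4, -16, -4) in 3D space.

d = √[(x₂-x₁)² + (y₂-y₁)² + (z₂-z₁)²]
  = √[(-8)² + (-25)² + 6²]
  = √[64 + 625 + 36]
  = √725
  ≈ 26.93

26.93


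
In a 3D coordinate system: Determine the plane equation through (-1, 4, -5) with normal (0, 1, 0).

The plane through P with normal n = (a, b, c) satisfies n·(r - P) = 0,
i.e. ax + by + cz = a·x₀ + b·y₀ + c·z₀.
d = 0·(-1) + 1·4 + 0·(-5)
  = 0 + 4 + 0
  = 4
Equation: y = 4

y = 4


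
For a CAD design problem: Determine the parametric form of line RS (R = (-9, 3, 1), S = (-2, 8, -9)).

Direction vector d = S - R = (-2 + 9, 8 - 3, -9 - 1) = (7, 5, -10)
Parametric form r = R + t·d:
x = -9 + 7t, y = 3 + 5t, z = 1 - 10t

x = -9 + 7t, y = 3 + 5t, z = 1 - 10t


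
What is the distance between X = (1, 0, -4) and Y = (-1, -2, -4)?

d = √[(x₂-x₁)² + (y₂-y₁)² + (z₂-z₁)²]
  = √[(-2)² + (-2)² + 0²]
  = √[4 + 4 + 0]
  = √8
  ≈ 2.828

2.828


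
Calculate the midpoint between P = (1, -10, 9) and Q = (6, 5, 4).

M = ((x₁+x₂)/2, (y₁+y₂)/2, (z₁+z₂)/2)
  = ((1 + 6)/2, (-10 + 5)/2, (9 + 4)/2)
  = (7/2, -5/2, 13/2)
  = (3.5, -2.5, 6.5)

(3.5, -2.5, 6.5)


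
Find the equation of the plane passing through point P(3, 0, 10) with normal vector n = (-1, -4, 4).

The plane through P with normal n = (a, b, c) satisfies n·(r - P) = 0,
i.e. ax + by + cz = a·x₀ + b·y₀ + c·z₀.
d = (-1)·3 + (-4)·0 + 4·10
  = -3 + 0 + 40
  = 37
Equation: -x - 4y + 4z = 37

-x - 4y + 4z = 37


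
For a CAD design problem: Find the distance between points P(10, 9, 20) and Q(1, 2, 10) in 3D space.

d = √[(x₂-x₁)² + (y₂-y₁)² + (z₂-z₁)²]
  = √[(-9)² + (-7)² + (-10)²]
  = √[81 + 49 + 100]
  = √230
  ≈ 15.17

15.17


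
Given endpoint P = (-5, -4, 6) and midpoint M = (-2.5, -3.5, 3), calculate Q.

Q = 2M - P
  = (2·(-2.5) - (-5), 2·(-3.5) - (-4), 2·3 - 6)
  = (-5 + 5, -7 + 4, 6 - 6)
  = (0, -3, 0)

(0, -3, 0)


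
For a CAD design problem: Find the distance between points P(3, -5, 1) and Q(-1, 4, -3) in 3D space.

d = √[(x₂-x₁)² + (y₂-y₁)² + (z₂-z₁)²]
  = √[(-4)² + 9² + (-4)²]
  = √[16 + 81 + 16]
  = √113
  ≈ 10.63

10.63


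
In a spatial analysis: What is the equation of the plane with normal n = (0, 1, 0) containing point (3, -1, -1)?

The plane through P with normal n = (a, b, c) satisfies n·(r - P) = 0,
i.e. ax + by + cz = a·x₀ + b·y₀ + c·z₀.
d = 0·3 + 1·(-1) + 0·(-1)
  = 0 - 1 + 0
  = -1
Equation: y = -1

y = -1


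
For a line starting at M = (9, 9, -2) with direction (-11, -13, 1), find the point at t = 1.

P(t) = M + t·d
  = (9 + (-11)·1, 9 + (-13)·1, -2 + 1·1)
  = (9 - 11, 9 - 13, -2 + 1)
  = (-2, -4, -1)

(-2, -4, -1)


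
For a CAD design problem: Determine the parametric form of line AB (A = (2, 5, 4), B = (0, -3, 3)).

Direction vector d = B - A = (0 - 2, -3 - 5, 3 - 4) = (-2, -8, -1)
Parametric form r = A + t·d:
x = 2 - 2t, y = 5 - 8t, z = 4 - t

x = 2 - 2t, y = 5 - 8t, z = 4 - t


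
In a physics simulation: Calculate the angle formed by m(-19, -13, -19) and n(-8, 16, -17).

m·n = (-19)·(-8) + (-13)·16 + (-19)·(-17) = 152 - 208 + 323 = 267
|m| = √((-19)² + (-13)² + (-19)²) = √891 ≈ 29.85
|n| = √((-8)² + 16² + (-17)²) = √609 ≈ 24.68
cos θ = (m·n)/(|m||n|) = 267/(29.85·24.68) ≈ 0.3625
θ = arccos(0.3625) ≈ 68.75°

68.75°


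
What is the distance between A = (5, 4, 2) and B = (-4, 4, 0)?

d = √[(x₂-x₁)² + (y₂-y₁)² + (z₂-z₁)²]
  = √[(-9)² + 0² + (-2)²]
  = √[81 + 0 + 4]
  = √85
  ≈ 9.22

9.22


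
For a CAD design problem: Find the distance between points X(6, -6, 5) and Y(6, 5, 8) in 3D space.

d = √[(x₂-x₁)² + (y₂-y₁)² + (z₂-z₁)²]
  = √[0² + 11² + 3²]
  = √[0 + 121 + 9]
  = √130
  ≈ 11.4

11.4


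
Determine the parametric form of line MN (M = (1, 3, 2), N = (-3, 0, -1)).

Direction vector d = N - M = (-3 - 1, 0 - 3, -1 - 2) = (-4, -3, -3)
Parametric form r = M + t·d:
x = 1 - 4t, y = 3 - 3t, z = 2 - 3t

x = 1 - 4t, y = 3 - 3t, z = 2 - 3t


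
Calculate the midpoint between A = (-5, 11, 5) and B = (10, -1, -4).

M = ((x₁+x₂)/2, (y₁+y₂)/2, (z₁+z₂)/2)
  = ((-5 + 10)/2, (11 - 1)/2, (5 - 4)/2)
  = (5/2, 10/2, 1/2)
  = (2.5, 5, 0.5)

(2.5, 5, 0.5)


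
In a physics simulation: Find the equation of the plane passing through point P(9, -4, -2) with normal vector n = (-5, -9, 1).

The plane through P with normal n = (a, b, c) satisfies n·(r - P) = 0,
i.e. ax + by + cz = a·x₀ + b·y₀ + c·z₀.
d = (-5)·9 + (-9)·(-4) + 1·(-2)
  = -45 + 36 - 2
  = -11
Equation: -5x - 9y + z = -11

-5x - 9y + z = -11


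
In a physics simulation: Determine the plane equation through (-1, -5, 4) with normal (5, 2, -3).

The plane through P with normal n = (a, b, c) satisfies n·(r - P) = 0,
i.e. ax + by + cz = a·x₀ + b·y₀ + c·z₀.
d = 5·(-1) + 2·(-5) + (-3)·4
  = -5 - 10 - 12
  = -27
Equation: 5x + 2y - 3z = -27

5x + 2y - 3z = -27


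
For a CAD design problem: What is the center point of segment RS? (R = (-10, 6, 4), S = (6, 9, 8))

M = ((x₁+x₂)/2, (y₁+y₂)/2, (z₁+z₂)/2)
  = ((-10 + 6)/2, (6 + 9)/2, (4 + 8)/2)
  = (-4/2, 15/2, 12/2)
  = (-2, 7.5, 6)

(-2, 7.5, 6)


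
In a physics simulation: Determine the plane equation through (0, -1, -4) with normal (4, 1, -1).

The plane through P with normal n = (a, b, c) satisfies n·(r - P) = 0,
i.e. ax + by + cz = a·x₀ + b·y₀ + c·z₀.
d = 4·0 + 1·(-1) + (-1)·(-4)
  = 0 - 1 + 4
  = 3
Equation: 4x + y - z = 3

4x + y - z = 3


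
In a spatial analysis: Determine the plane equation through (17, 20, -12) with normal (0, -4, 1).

The plane through P with normal n = (a, b, c) satisfies n·(r - P) = 0,
i.e. ax + by + cz = a·x₀ + b·y₀ + c·z₀.
d = 0·17 + (-4)·20 + 1·(-12)
  = 0 - 80 - 12
  = -92
Equation: -4y + z = -92

-4y + z = -92


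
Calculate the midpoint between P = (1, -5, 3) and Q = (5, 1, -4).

M = ((x₁+x₂)/2, (y₁+y₂)/2, (z₁+z₂)/2)
  = ((1 + 5)/2, (-5 + 1)/2, (3 - 4)/2)
  = (6/2, -4/2, -1/2)
  = (3, -2, -0.5)

(3, -2, -0.5)


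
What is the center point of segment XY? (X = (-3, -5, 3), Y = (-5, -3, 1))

M = ((x₁+x₂)/2, (y₁+y₂)/2, (z₁+z₂)/2)
  = ((-3 - 5)/2, (-5 - 3)/2, (3 + 1)/2)
  = (-8/2, -8/2, 4/2)
  = (-4, -4, 2)

(-4, -4, 2)


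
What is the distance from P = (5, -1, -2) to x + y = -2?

distance = |a·x₀ + b·y₀ + c·z₀ - d| / √(a² + b² + c²)
  = |1·5 + 1·(-1) + 0·(-2) - (-2)| / √(1² + 1² + 0²)
  = |5 - 1 + 0 + 2| / √(1 + 1 + 0)
  = |6| / √2
  = 6 / 1.414
  ≈ 4.243

4.243


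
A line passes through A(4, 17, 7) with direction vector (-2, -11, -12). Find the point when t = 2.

P(t) = A + t·d
  = (4 + (-2)·2, 17 + (-11)·2, 7 + (-12)·2)
  = (4 - 4, 17 - 22, 7 - 24)
  = (0, -5, -17)

(0, -5, -17)


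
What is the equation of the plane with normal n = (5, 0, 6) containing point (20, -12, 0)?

The plane through P with normal n = (a, b, c) satisfies n·(r - P) = 0,
i.e. ax + by + cz = a·x₀ + b·y₀ + c·z₀.
d = 5·20 + 0·(-12) + 6·0
  = 100 + 0 + 0
  = 100
Equation: 5x + 6z = 100

5x + 6z = 100


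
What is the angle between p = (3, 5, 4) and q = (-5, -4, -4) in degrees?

p·q = 3·(-5) + 5·(-4) + 4·(-4) = -15 - 20 - 16 = -51
|p| = √(3² + 5² + 4²) = √50 ≈ 7.071
|q| = √((-5)² + (-4)² + (-4)²) = √57 ≈ 7.55
cos θ = (p·q)/(|p||q|) = -51/(7.071·7.55) ≈ -0.9553
θ = arccos(-0.9553) ≈ 162.8°

162.8°


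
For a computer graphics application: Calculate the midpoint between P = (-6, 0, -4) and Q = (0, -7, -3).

M = ((x₁+x₂)/2, (y₁+y₂)/2, (z₁+z₂)/2)
  = ((-6 + 0)/2, (0 - 7)/2, (-4 - 3)/2)
  = (-6/2, -7/2, -7/2)
  = (-3, -3.5, -3.5)

(-3, -3.5, -3.5)


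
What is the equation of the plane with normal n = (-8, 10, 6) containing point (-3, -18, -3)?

The plane through P with normal n = (a, b, c) satisfies n·(r - P) = 0,
i.e. ax + by + cz = a·x₀ + b·y₀ + c·z₀.
d = (-8)·(-3) + 10·(-18) + 6·(-3)
  = 24 - 180 - 18
  = -174
Equation: -8x + 10y + 6z = -174

-8x + 10y + 6z = -174


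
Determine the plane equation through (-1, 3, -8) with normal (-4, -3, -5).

The plane through P with normal n = (a, b, c) satisfies n·(r - P) = 0,
i.e. ax + by + cz = a·x₀ + b·y₀ + c·z₀.
d = (-4)·(-1) + (-3)·3 + (-5)·(-8)
  = 4 - 9 + 40
  = 35
Equation: -4x - 3y - 5z = 35

-4x - 3y - 5z = 35
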